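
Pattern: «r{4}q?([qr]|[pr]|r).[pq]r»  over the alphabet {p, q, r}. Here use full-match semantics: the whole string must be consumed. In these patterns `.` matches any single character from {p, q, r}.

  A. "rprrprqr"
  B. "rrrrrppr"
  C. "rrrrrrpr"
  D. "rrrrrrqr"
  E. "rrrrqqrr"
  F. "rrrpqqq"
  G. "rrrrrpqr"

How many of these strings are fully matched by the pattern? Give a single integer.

4

A → no match
B → match
C → match
D → match
E → no match
F → no match — must end with "r"
G → match
Total matched: 4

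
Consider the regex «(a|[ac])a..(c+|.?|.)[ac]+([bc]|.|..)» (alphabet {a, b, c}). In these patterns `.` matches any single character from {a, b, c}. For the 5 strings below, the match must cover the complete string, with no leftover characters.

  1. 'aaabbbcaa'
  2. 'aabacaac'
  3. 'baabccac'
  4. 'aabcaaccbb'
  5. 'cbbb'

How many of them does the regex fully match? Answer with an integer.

2

1 → no match
2 → match
3 → no match
4 → match
5 → no match
Total matched: 2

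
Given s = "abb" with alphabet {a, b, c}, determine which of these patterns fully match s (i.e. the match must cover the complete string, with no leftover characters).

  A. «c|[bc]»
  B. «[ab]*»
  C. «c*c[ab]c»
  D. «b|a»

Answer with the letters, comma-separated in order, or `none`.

A → no match
B → match
C → no match — must end with "c"
D → no match

B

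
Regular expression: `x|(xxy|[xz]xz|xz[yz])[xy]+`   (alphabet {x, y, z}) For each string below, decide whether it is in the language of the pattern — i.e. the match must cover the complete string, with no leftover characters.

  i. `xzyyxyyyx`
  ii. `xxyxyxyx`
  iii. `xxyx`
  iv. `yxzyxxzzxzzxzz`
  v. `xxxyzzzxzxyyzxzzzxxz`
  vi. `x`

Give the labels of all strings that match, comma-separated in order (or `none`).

i, ii, iii, vi

i → match
ii → match
iii → match
iv → no match
v → no match
vi → match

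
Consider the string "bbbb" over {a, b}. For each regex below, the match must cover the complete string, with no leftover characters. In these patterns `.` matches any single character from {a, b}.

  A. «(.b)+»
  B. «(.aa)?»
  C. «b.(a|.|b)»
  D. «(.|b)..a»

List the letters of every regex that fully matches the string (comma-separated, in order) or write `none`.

A

A → match
B → no match
C → no match
D → no match — must end with "a"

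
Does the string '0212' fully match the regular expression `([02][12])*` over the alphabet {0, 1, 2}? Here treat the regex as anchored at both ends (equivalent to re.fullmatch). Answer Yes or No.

No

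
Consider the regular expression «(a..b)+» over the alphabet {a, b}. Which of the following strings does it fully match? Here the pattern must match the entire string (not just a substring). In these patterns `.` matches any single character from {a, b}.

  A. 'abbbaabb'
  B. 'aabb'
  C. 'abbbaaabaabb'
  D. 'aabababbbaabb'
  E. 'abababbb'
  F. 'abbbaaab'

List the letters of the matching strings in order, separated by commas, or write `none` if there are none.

A → match
B → match
C → match
D → no match
E → match
F → match

A, B, C, E, F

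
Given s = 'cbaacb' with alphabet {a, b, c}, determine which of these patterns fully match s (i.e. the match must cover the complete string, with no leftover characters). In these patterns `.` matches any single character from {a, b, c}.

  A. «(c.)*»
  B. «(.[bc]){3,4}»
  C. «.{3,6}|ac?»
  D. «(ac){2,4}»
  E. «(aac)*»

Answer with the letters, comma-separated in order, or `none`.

A → no match
B → no match
C → match
D → no match — must start with 'ac'
E → no match

C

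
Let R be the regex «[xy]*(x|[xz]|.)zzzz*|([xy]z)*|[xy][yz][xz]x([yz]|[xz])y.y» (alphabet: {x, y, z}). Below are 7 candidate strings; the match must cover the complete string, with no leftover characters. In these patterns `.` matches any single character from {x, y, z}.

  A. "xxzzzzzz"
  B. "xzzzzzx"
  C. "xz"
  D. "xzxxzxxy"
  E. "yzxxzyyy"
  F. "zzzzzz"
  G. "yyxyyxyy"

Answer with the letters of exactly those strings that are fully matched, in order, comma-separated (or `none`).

A. "xxzzzzzz" → match
B. "xzzzzzx" → no match
C. "xz" → match
D. "xzxxzxxy" → no match
E. "yzxxzyyy" → match
F. "zzzzzz" → match
G. "yyxyyxyy" → no match

A, C, E, F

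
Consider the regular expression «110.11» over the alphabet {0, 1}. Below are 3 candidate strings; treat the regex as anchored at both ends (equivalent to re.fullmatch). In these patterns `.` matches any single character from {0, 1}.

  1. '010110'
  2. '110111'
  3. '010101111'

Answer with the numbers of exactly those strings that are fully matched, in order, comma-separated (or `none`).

2

1 → no match — must start with '110'
2 → match
3 → no match — must start with '110'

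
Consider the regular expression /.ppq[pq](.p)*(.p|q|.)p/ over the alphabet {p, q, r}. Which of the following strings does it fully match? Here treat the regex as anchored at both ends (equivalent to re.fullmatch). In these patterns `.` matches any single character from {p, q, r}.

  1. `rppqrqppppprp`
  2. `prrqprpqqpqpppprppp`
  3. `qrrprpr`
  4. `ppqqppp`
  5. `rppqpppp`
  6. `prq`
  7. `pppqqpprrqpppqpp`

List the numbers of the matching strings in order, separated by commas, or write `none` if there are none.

5

1 → no match
2 → no match
3. `qrrprpr` → no match — must end with `p`
4. `ppqqppp` → no match
5. `rppqpppp` → match
6. `prq` → no match — must end with `p`
7 → no match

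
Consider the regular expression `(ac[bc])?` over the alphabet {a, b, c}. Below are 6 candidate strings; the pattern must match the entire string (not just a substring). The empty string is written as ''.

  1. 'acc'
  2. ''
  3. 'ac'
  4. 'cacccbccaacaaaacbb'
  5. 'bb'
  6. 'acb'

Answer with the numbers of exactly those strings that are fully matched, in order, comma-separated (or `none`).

1 → match
2 → match
3 → no match
4 → no match
5 → no match
6 → match

1, 2, 6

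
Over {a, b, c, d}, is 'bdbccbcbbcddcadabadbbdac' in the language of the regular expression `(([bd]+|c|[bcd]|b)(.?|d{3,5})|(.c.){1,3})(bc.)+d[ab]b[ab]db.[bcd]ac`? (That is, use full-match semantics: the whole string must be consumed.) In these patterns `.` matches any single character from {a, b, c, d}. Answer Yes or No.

No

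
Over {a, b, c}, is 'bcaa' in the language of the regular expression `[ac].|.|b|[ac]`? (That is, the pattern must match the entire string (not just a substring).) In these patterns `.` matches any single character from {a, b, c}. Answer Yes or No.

No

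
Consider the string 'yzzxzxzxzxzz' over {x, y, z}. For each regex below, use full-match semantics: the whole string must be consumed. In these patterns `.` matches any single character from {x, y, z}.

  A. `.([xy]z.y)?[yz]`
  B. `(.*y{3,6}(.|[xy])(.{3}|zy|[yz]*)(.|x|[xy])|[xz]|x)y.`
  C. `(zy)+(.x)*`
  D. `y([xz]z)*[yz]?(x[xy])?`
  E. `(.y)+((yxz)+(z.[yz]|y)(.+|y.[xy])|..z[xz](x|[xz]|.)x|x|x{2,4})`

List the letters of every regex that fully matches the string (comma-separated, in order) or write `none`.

D

A → no match
B → no match
C → no match — must start with 'zy'
D → match
E → no match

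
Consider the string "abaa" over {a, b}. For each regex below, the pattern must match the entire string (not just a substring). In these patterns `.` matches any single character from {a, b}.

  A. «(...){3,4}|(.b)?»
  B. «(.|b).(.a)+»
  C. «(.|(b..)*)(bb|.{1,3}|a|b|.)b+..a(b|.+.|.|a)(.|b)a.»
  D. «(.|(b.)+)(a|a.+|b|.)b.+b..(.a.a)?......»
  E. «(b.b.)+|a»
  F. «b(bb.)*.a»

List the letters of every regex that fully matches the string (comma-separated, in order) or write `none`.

B

A → no match
B → match
C → no match
D → no match
E → no match
F → no match — must start with "b"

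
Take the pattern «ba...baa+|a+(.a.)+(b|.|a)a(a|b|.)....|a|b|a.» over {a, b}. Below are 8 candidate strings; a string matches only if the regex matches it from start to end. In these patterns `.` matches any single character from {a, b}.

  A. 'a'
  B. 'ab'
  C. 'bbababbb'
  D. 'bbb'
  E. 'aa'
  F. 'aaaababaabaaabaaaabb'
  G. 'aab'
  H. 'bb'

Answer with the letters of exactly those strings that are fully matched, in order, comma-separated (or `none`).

A → match
B → match
C → no match
D → no match
E → match
F → match
G → no match
H → no match

A, B, E, F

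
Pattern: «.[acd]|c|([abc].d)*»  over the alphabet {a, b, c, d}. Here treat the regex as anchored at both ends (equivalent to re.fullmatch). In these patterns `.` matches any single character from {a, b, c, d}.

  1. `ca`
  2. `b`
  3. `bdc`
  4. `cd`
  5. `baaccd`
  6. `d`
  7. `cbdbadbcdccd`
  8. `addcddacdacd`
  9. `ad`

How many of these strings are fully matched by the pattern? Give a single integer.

5

1 → match
2 → no match
3 → no match
4 → match
5 → no match
6 → no match
7 → match
8 → match
9 → match
Total matched: 5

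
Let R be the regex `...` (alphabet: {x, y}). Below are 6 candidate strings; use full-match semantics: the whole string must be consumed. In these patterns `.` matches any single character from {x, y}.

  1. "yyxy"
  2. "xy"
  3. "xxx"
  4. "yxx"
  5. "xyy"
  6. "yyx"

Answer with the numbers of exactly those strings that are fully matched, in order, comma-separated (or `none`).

1 → no match
2 → no match
3 → match
4 → match
5 → match
6 → match

3, 4, 5, 6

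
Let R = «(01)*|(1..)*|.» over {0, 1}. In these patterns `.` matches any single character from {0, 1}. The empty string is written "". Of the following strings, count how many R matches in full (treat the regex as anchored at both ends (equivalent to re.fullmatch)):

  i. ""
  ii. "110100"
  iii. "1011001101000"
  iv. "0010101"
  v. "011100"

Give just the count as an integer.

i → match
ii → match
iii → no match
iv → no match
v → no match
Total matched: 2

2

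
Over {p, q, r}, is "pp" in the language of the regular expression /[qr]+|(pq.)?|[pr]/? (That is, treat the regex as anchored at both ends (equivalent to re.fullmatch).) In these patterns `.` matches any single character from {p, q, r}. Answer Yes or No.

No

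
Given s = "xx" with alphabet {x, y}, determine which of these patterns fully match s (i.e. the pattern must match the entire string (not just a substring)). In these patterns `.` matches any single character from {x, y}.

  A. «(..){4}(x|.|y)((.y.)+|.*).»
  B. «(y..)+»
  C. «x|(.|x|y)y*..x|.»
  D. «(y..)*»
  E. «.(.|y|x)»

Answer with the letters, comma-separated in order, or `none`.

A → no match
B → no match — must start with "y"
C → no match
D → no match
E → match

E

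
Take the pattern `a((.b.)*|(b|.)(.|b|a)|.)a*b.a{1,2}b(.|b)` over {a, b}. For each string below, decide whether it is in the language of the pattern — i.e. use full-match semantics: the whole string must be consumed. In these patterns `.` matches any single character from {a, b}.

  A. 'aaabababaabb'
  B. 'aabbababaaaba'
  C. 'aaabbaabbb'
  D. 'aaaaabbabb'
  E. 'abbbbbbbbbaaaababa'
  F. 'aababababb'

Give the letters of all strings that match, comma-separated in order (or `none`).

B, D

A. 'aaabababaabb' → no match
B → match
C. 'aaabbaabbb' → no match
D. 'aaaaabbabb' → match
E → no match
F. 'aababababb' → no match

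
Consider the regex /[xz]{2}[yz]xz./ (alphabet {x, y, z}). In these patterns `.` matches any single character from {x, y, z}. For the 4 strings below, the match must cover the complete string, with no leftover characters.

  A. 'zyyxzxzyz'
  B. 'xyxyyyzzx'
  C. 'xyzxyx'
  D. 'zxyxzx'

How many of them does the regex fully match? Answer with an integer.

1

A → no match
B → no match
C → no match
D → match
Total matched: 1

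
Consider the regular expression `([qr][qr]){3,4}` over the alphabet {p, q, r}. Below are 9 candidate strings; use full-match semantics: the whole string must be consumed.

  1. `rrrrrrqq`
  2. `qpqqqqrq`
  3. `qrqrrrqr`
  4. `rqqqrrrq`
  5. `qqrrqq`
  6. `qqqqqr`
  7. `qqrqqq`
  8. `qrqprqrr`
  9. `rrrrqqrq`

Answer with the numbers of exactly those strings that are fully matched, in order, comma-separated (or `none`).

1, 3, 4, 5, 6, 7, 9

1 → match
2 → no match
3 → match
4 → match
5 → match
6 → match
7 → match
8 → no match
9 → match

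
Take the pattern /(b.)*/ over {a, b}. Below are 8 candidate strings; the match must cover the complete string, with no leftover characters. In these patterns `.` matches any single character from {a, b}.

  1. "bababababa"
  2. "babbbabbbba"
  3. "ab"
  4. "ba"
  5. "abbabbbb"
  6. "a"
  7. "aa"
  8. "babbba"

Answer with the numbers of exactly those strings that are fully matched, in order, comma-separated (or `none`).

1. "bababababa" → match
2. "babbbabbbba" → no match
3. "ab" → no match
4. "ba" → match
5. "abbabbbb" → no match
6. "a" → no match
7. "aa" → no match
8. "babbba" → match

1, 4, 8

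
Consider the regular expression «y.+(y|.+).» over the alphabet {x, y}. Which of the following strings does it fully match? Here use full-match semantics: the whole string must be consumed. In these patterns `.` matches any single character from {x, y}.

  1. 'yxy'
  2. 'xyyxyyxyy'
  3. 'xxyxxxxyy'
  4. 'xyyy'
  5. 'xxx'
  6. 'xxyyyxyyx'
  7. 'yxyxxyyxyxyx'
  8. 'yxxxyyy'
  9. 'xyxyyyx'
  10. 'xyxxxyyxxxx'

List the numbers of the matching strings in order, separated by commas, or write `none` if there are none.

7, 8

1 → no match
2 → no match — must start with 'y'
3 → no match — must start with 'y'
4 → no match — must start with 'y'
5 → no match — must start with 'y'
6 → no match — must start with 'y'
7 → match
8 → match
9 → no match — must start with 'y'
10 → no match — must start with 'y'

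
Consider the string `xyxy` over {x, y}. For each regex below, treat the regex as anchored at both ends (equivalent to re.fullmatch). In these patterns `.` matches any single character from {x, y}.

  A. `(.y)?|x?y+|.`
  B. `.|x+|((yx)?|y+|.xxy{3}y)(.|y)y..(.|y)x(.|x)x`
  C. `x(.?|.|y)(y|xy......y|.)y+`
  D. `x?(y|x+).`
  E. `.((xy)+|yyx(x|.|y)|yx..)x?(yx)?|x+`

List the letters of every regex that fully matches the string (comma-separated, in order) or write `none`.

C

A → no match
B → no match
C → match
D → no match
E → no match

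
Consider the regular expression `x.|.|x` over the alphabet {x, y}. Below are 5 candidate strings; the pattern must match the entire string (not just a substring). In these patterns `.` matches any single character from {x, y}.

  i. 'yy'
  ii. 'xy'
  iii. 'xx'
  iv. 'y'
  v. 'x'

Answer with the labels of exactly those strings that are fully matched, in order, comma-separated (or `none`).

i → no match
ii → match
iii → match
iv → match
v → match

ii, iii, iv, v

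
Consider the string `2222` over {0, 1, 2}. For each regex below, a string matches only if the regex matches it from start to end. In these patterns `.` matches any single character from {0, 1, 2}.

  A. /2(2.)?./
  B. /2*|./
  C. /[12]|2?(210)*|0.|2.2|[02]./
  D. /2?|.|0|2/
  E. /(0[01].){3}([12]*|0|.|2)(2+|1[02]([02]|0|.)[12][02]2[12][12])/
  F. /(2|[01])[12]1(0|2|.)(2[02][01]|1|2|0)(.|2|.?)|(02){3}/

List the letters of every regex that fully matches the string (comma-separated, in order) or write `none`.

A, B

A → match
B → match
C → no match
D → no match
E → no match — must start with `0`
F → no match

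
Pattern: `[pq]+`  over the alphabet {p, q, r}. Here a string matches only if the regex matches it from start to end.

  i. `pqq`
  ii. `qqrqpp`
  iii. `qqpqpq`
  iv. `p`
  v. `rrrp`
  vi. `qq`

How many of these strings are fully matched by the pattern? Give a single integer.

4

i → match
ii → no match
iii → match
iv → match
v → no match
vi → match
Total matched: 4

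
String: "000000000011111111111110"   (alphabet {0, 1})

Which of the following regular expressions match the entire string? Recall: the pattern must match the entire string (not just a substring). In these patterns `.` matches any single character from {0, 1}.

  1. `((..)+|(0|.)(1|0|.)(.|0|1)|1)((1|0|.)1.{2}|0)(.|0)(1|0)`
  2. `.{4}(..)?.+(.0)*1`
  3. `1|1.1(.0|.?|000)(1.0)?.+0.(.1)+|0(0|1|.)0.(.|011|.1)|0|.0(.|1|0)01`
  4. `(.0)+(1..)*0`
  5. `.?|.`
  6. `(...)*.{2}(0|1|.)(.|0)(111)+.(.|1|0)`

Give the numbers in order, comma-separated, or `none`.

1 → match
2 → no match — must end with "1"
3 → no match
4 → no match
5 → no match
6 → match

1, 6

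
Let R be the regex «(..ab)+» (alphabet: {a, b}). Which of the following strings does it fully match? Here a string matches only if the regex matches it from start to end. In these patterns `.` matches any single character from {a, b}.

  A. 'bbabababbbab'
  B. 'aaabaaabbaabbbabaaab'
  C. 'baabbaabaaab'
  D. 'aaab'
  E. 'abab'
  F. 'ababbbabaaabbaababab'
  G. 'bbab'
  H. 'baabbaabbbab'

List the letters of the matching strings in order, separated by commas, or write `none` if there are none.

A, B, C, D, E, F, G, H

A → match
B → match
C → match
D → match
E → match
F → match
G → match
H → match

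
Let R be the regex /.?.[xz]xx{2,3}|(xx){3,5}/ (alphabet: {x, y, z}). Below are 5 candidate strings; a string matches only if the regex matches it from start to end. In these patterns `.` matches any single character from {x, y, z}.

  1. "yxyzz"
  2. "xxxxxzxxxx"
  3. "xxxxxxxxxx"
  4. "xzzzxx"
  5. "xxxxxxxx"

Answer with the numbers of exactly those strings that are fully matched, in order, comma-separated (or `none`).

3, 5

1 → no match
2 → no match
3 → match
4 → no match
5 → match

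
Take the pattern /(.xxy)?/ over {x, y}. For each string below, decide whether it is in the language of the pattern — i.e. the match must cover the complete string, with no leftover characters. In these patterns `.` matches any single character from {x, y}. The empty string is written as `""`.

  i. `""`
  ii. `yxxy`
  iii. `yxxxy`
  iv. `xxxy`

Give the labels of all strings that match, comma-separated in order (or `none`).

i, ii, iv

i → match
ii → match
iii → no match
iv → match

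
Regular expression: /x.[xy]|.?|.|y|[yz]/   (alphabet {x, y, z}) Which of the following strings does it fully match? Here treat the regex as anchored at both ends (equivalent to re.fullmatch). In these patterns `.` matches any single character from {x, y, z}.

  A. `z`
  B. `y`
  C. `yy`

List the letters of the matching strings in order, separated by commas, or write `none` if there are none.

A. `z` → match
B. `y` → match
C. `yy` → no match

A, B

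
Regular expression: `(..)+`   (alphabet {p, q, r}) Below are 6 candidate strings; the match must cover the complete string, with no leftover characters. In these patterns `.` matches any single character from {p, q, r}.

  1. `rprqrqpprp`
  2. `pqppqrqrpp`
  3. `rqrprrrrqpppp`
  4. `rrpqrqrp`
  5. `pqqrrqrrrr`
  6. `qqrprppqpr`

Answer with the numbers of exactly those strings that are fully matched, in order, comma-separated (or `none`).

1, 2, 4, 5, 6

1. `rprqrqpprp` → match
2. `pqppqrqrpp` → match
3 → no match
4. `rrpqrqrp` → match
5. `pqqrrqrrrr` → match
6. `qqrprppqpr` → match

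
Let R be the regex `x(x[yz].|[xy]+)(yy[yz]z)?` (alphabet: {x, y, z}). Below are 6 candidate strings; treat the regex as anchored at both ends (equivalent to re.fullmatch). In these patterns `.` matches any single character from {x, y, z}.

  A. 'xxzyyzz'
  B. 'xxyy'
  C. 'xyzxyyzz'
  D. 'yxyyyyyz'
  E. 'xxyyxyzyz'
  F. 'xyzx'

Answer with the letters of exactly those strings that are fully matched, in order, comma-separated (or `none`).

B

A. 'xxzyyzz' → no match
B. 'xxyy' → match
C. 'xyzxyyzz' → no match
D. 'yxyyyyyz' → no match — must start with 'x'
E. 'xxyyxyzyz' → no match
F. 'xyzx' → no match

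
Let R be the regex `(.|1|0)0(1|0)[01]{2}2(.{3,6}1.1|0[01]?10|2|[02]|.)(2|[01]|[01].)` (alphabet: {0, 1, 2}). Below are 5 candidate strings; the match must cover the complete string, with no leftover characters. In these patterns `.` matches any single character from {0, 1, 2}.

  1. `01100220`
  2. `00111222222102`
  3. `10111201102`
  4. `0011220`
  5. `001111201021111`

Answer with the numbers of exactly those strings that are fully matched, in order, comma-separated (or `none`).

1 → no match
2 → no match
3 → match
4 → no match
5 → no match

3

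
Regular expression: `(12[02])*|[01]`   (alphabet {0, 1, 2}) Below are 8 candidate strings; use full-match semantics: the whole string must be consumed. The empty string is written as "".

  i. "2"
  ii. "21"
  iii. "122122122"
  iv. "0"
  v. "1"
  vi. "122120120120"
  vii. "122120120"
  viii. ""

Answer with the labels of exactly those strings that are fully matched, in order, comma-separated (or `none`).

iii, iv, v, vi, vii, viii

i → no match
ii → no match
iii → match
iv → match
v → match
vi → match
vii → match
viii → match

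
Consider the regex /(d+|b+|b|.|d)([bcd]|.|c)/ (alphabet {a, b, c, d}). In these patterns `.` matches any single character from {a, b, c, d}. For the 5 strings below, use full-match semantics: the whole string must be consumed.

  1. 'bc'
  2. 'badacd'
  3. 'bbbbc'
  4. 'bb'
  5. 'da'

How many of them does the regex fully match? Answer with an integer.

4

1. 'bc' → match
2. 'badacd' → no match
3. 'bbbbc' → match
4. 'bb' → match
5. 'da' → match
Total matched: 4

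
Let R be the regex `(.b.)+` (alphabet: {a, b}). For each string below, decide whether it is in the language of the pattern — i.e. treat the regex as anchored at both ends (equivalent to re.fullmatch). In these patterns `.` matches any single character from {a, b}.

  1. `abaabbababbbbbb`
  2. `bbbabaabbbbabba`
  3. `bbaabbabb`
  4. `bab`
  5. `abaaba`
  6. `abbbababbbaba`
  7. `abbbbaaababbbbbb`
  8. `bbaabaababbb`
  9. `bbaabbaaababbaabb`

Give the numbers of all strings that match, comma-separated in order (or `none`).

1 → match
2 → match
3 → match
4 → no match
5 → match
6 → no match
7 → no match
8 → match
9 → no match

1, 2, 3, 5, 8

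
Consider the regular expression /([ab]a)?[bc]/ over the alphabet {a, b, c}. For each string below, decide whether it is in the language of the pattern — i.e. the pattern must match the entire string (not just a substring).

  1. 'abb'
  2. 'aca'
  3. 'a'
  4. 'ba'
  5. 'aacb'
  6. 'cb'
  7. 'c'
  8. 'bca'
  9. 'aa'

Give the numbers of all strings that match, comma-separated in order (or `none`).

7

1. 'abb' → no match
2. 'aca' → no match
3. 'a' → no match
4. 'ba' → no match
5. 'aacb' → no match
6. 'cb' → no match
7. 'c' → match
8. 'bca' → no match
9. 'aa' → no match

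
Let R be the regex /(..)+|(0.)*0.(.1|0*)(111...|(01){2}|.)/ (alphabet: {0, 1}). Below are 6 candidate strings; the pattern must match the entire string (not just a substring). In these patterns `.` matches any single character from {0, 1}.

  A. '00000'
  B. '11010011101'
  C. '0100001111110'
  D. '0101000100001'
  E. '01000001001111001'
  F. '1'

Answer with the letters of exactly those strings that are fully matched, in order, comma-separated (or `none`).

A, D

A. '00000' → match
B. '11010011101' → no match
C → no match
D → match
E → no match
F. '1' → no match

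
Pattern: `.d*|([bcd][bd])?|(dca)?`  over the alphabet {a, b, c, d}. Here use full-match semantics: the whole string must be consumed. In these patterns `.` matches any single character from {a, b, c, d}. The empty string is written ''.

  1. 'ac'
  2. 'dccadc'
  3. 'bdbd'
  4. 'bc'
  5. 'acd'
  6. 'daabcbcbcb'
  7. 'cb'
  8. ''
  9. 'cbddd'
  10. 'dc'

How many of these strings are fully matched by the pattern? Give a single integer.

1 → no match
2 → no match
3 → no match
4 → no match
5 → no match
6 → no match
7 → match
8 → match
9 → no match
10 → no match
Total matched: 2

2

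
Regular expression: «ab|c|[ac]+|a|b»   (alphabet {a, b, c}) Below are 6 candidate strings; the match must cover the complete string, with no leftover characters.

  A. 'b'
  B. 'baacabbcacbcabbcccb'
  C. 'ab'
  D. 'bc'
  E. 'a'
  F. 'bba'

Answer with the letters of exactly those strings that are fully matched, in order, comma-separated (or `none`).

A → match
B → no match
C → match
D → no match
E → match
F → no match

A, C, E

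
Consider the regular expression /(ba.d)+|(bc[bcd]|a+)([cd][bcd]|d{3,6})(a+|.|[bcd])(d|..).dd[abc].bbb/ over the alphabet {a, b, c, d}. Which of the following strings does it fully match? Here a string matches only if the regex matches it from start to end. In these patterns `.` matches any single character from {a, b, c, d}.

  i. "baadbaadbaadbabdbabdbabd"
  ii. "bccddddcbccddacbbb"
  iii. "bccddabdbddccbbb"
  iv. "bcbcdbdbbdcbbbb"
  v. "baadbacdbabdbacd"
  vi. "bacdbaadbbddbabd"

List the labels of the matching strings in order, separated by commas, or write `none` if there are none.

i → match
ii → match
iii → match
iv → no match
v → match
vi → no match

i, ii, iii, v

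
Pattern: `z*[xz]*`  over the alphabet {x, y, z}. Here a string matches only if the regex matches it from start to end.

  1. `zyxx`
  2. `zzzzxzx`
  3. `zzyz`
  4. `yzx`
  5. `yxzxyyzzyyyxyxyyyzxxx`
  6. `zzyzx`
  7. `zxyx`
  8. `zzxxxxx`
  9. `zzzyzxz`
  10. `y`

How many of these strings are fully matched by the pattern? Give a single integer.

1 → no match
2 → match
3 → no match
4 → no match
5 → no match
6 → no match
7 → no match
8 → match
9 → no match
10 → no match
Total matched: 2

2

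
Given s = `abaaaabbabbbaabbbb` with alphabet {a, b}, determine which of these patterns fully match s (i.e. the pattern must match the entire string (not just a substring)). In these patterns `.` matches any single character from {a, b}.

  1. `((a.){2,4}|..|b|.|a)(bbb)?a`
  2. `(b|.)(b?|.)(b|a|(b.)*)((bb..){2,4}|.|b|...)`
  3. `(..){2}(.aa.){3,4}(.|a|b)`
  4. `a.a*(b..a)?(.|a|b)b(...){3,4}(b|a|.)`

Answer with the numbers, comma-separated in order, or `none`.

1 → no match — must end with `a`
2 → no match
3 → no match
4 → match

4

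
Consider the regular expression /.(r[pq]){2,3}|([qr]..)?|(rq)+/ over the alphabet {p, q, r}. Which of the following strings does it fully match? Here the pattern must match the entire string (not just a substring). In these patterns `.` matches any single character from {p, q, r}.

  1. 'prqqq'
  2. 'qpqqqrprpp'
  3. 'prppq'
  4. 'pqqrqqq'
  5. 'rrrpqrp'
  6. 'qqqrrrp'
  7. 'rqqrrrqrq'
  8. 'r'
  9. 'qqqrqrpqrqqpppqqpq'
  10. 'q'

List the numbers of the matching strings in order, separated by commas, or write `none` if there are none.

1 → no match
2 → no match
3 → no match
4 → no match
5 → no match
6 → no match
7 → no match
8 → no match
9 → no match
10 → no match

none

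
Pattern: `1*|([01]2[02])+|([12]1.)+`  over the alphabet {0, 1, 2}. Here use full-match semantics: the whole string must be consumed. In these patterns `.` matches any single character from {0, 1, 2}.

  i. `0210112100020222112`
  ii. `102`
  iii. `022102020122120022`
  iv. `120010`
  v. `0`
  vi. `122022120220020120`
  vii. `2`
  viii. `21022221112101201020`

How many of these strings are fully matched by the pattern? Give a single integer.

i → no match
ii → no match
iii → no match
iv → no match
v → no match
vi → no match
vii → no match
viii → no match
Total matched: 0

0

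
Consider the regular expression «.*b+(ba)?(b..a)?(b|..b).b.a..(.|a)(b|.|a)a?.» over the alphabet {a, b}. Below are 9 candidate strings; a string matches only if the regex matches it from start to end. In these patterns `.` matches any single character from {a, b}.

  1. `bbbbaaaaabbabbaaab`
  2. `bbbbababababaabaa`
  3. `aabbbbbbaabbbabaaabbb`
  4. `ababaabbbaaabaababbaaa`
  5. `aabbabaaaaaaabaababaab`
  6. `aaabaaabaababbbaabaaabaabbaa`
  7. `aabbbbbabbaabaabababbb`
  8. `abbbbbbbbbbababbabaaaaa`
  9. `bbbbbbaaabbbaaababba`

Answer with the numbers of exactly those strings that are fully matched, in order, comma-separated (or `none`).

1 → no match
2 → no match
3 → no match
4 → no match
5 → no match
6 → no match
7 → no match
8 → match
9 → no match

8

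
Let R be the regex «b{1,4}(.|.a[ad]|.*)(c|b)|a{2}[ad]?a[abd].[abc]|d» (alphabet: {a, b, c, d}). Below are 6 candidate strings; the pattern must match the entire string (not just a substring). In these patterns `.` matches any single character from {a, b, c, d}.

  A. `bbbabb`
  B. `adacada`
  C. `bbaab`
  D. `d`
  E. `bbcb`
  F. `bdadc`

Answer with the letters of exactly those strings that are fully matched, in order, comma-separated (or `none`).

A, C, D, E, F

A → match
B → no match
C → match
D → match
E → match
F → match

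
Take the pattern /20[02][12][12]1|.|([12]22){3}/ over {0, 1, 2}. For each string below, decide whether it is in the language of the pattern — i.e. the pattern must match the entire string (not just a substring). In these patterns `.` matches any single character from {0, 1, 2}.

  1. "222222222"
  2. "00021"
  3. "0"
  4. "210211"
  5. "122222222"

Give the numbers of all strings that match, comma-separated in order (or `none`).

1 → match
2 → no match
3 → match
4 → no match
5 → match

1, 3, 5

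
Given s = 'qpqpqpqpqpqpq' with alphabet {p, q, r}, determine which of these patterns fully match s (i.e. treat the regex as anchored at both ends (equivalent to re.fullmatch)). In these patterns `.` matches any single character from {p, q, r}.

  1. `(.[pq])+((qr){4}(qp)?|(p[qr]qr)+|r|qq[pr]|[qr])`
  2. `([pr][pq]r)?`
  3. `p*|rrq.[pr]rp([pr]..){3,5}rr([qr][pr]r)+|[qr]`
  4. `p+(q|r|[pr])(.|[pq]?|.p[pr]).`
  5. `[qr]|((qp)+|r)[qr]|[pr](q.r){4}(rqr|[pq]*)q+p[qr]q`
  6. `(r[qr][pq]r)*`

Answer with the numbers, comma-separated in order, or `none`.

1 → match
2 → no match
3 → no match
4 → no match — must start with 'p'
5 → match
6 → no match

1, 5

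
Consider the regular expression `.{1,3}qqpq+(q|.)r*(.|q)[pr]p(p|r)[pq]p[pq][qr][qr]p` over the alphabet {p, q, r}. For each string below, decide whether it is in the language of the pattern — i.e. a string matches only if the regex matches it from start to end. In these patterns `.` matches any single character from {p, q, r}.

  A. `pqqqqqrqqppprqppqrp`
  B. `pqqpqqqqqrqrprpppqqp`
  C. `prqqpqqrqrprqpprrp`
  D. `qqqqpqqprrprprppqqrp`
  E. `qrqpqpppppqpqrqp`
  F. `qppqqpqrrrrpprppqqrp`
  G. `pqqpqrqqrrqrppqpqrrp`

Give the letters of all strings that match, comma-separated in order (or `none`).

B, C, D, F

A → no match
B → match
C → match
D → match
E → no match
F → match
G → no match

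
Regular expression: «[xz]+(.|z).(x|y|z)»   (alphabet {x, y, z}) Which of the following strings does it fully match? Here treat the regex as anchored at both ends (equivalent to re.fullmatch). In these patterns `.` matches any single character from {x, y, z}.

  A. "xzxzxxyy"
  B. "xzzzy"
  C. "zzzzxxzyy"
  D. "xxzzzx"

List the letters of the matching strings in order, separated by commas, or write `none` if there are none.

A → match
B → match
C → match
D → match

A, B, C, D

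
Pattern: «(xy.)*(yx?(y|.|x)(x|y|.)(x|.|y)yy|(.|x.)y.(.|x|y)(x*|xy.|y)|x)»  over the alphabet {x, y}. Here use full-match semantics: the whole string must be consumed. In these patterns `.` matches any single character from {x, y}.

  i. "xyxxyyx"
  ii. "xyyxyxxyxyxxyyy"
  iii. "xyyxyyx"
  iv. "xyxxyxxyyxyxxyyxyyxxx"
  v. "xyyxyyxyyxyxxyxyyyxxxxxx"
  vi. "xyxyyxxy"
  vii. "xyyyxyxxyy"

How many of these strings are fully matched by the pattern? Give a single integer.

7

i → match
ii → match
iii → match
iv → match
v → match
vi → match
vii → match
Total matched: 7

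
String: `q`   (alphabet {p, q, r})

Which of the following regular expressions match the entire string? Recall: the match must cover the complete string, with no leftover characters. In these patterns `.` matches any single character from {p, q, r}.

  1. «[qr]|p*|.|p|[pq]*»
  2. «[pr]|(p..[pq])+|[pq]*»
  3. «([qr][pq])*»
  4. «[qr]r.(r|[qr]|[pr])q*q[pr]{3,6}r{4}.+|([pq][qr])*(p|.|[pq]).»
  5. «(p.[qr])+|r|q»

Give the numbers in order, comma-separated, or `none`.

1, 2, 5

1 → match
2 → match
3 → no match
4 → no match
5 → match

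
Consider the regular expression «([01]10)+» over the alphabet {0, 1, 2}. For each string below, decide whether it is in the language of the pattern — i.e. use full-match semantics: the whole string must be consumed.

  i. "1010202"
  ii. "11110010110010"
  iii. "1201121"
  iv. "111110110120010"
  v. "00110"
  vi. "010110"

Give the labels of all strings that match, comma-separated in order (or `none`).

vi

i → no match — must end with "10"
ii → no match
iii → no match — must end with "10"
iv → no match
v → no match
vi → match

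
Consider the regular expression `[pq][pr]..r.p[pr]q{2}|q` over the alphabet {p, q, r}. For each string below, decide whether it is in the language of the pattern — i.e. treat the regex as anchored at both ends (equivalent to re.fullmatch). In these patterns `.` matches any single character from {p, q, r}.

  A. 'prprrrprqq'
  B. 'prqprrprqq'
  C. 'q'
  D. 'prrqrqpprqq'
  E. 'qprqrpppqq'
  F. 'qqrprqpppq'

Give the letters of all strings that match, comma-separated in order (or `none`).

A. 'prprrrprqq' → match
B. 'prqprrprqq' → match
C. 'q' → match
D. 'prrqrqpprqq' → no match
E. 'qprqrpppqq' → match
F. 'qqrprqpppq' → no match

A, B, C, E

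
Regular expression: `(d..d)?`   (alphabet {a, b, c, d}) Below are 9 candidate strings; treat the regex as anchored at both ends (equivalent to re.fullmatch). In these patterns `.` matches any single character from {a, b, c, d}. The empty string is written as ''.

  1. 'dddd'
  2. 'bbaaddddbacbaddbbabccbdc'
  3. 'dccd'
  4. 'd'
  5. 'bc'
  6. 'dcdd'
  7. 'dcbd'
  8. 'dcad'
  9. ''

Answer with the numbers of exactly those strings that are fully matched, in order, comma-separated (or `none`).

1, 3, 6, 7, 8, 9

1 → match
2 → no match
3 → match
4 → no match
5 → no match
6 → match
7 → match
8 → match
9 → match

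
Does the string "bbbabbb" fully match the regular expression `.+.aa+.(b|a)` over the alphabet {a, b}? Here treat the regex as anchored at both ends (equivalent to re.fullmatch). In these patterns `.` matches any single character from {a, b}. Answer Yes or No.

No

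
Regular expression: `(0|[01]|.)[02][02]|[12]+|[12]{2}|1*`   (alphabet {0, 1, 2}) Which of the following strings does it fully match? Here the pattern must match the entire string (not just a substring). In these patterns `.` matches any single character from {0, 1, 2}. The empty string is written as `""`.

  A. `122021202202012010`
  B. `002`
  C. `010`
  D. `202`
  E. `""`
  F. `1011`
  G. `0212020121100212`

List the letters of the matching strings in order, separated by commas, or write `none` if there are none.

B, D, E

A → no match
B → match
C → no match
D → match
E → match
F → no match
G → no match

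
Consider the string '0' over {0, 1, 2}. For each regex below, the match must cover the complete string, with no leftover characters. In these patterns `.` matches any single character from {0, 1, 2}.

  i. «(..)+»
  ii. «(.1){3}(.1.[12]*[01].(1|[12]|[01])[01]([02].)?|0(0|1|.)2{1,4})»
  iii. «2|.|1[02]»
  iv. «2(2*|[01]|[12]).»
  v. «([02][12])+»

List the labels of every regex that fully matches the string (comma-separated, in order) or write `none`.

i → no match
ii → no match
iii → match
iv → no match — must start with '2'
v → no match

iii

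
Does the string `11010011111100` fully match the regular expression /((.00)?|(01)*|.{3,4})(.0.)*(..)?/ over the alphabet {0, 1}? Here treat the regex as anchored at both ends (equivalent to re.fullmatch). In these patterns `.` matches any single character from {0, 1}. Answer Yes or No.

No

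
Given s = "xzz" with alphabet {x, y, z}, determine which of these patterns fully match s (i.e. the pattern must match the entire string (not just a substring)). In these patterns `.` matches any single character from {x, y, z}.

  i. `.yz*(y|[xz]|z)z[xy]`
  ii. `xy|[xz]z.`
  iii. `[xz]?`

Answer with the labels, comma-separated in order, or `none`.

ii

i → no match
ii → match
iii → no match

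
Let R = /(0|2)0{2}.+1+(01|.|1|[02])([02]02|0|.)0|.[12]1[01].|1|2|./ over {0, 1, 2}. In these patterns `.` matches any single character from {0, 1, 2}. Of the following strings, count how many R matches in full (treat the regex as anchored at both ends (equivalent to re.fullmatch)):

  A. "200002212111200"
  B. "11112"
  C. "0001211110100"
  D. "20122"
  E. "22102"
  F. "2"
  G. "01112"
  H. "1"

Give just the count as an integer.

7

A → match
B. "11112" → match
C → match
D. "20122" → no match
E. "22102" → match
F. "2" → match
G. "01112" → match
H. "1" → match
Total matched: 7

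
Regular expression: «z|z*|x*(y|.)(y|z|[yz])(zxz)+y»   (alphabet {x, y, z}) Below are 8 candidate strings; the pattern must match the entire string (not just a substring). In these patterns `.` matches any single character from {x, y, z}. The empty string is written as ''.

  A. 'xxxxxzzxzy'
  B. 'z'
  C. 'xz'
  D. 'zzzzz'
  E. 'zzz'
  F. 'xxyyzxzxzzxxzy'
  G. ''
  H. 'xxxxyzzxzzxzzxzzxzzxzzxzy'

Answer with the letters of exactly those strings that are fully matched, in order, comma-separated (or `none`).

A, B, D, E, G, H

A → match
B → match
C → no match
D → match
E → match
F → no match
G → match
H → match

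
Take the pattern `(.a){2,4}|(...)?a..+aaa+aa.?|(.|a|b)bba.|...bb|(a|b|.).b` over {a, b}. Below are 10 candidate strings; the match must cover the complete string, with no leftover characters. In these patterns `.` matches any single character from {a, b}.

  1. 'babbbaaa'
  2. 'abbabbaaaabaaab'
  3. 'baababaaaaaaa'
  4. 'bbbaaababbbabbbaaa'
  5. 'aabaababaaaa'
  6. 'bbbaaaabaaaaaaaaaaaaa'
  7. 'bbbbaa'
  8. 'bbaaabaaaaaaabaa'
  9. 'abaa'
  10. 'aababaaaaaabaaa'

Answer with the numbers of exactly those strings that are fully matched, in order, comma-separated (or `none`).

1 → no match
2 → no match
3 → no match
4 → no match
5 → no match
6 → match
7 → no match
8 → no match
9 → no match
10 → no match

6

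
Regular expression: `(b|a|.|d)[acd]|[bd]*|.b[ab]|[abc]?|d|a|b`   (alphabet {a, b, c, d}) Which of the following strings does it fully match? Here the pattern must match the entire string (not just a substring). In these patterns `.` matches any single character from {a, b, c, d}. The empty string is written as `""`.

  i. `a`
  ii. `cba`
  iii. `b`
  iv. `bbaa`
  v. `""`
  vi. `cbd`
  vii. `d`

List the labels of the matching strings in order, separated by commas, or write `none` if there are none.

i → match
ii → match
iii → match
iv → no match
v → match
vi → no match
vii → match

i, ii, iii, v, vii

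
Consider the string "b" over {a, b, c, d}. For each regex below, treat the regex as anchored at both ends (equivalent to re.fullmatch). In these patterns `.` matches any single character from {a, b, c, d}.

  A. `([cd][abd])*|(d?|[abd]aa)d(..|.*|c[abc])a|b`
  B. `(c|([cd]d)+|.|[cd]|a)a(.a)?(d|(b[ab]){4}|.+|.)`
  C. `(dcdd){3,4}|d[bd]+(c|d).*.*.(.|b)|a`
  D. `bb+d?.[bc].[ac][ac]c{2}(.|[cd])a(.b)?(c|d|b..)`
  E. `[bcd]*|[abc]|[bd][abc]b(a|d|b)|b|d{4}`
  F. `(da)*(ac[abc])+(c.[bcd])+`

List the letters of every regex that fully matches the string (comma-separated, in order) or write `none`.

A → match
B → no match
C → no match
D → no match — must start with "bb"
E → match
F → no match

A, E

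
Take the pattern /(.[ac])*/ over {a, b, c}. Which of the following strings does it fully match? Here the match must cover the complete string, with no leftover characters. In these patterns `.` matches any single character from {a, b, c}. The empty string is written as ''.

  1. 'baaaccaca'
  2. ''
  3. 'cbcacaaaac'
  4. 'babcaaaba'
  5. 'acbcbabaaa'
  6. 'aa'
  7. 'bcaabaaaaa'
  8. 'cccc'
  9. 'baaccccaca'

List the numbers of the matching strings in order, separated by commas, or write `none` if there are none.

2, 5, 6, 7, 8, 9

1 → no match
2 → match
3 → no match
4 → no match
5 → match
6 → match
7 → match
8 → match
9 → match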